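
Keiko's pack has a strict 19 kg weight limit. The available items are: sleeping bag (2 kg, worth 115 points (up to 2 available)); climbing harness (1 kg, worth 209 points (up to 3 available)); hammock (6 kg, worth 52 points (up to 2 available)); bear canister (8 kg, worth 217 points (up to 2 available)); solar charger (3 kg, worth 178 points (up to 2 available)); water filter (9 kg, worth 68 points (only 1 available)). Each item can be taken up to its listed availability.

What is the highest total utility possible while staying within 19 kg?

Ranking by ratio (utility/kg): climbing harness 209.00, solar charger 59.33, sleeping bag 57.50.
Taking the top-ratio items first gives 2×sleeping bag + 3×climbing harness + hammock + 2×solar charger for 1265 (19 kg).
The 8 kg tied up in sleeping bag and hammock is better spent on bear canister — total rises to 1315 (19 kg).
Every other selection either busts 19 kg or exceeds an availability limit or fails to beat 1315.

1315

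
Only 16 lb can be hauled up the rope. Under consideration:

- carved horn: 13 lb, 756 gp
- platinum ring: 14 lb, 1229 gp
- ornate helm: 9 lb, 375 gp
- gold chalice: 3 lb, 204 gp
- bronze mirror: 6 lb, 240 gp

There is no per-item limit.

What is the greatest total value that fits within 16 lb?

Platinum ring uses 14 of the 16 lb and totals 1229.

1229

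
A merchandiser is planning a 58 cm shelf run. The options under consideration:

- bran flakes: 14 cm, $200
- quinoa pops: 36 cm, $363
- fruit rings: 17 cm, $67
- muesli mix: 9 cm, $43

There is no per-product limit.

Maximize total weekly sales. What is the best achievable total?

800

Ranking by ratio (weekly sales/cm): bran flakes 14.29, quinoa pops 10.08, muesli mix 4.78, fruit rings 3.94.
Taking 4×bran flakes: 56 cm used, 800 in weekly sales.
That's the maximum — no swap from here does better than 800.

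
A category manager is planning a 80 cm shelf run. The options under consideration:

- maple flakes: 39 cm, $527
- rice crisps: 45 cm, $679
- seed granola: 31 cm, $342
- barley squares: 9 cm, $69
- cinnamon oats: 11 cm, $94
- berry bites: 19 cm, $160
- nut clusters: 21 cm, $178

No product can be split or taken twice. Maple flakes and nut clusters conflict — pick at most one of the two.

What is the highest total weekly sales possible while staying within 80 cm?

The ratio ordering already packs tightly: rice crisps + seed granola, 76 cm, 1021.
Nothing else feasible within 80 cm beats 1021.

1021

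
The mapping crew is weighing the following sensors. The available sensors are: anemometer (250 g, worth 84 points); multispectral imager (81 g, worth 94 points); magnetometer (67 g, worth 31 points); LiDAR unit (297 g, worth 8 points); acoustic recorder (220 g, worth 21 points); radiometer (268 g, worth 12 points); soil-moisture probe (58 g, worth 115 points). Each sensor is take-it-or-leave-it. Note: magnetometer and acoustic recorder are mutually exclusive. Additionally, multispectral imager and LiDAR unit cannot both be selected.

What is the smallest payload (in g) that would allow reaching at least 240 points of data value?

Look for the lowest-payload combination reaching 240.
multispectral imager + magnetometer + soil-moisture probe reaches 240 using 206 g.
Any bundle with less than 206 g falls short of 240.

206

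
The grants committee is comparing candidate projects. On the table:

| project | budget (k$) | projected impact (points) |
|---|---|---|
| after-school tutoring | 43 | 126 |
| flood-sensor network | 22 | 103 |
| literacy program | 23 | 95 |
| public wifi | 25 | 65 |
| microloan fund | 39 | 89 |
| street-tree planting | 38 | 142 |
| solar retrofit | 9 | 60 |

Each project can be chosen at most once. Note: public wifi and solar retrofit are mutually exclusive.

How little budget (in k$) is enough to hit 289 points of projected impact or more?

69

Look for the lowest-budget combination reaching 289.
flood-sensor network + street-tree planting + solar retrofit: 305 projected impact at 69 k$.
Any bundle with less than 69 k$ falls short of 289.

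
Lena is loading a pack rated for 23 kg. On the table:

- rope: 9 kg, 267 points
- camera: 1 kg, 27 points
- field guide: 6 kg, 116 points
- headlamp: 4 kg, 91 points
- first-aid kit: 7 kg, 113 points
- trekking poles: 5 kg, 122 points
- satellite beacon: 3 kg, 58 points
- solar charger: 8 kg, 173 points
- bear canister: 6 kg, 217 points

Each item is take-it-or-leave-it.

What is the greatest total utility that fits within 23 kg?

Ranking by ratio (utility/kg): bear canister 36.17, rope 29.67, camera 27.00.
Taking the top-ratio items first gives rope + camera + trekking poles + bear canister for 633 (21 kg).
The 1 kg tied up in camera is better spent on satellite beacon — total rises to 664 (23 kg).

664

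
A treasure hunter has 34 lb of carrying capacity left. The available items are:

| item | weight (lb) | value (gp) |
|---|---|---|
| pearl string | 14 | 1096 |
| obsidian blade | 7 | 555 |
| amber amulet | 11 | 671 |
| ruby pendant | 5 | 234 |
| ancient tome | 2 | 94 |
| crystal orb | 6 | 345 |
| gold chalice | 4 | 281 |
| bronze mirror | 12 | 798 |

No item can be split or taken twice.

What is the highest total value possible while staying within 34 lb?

Greedy by ratio would take pearl string + obsidian blade + ancient tome + crystal orb + gold chalice: 33 lb used, total 2371.
Dropping ancient tome and crystal orb and gold chalice frees 12 lb; slotting in bronze mirror (12 lb) lifts the total to 2449 at 33 lb.
An exhaustive check of the 256 subsets confirms 2449.

2449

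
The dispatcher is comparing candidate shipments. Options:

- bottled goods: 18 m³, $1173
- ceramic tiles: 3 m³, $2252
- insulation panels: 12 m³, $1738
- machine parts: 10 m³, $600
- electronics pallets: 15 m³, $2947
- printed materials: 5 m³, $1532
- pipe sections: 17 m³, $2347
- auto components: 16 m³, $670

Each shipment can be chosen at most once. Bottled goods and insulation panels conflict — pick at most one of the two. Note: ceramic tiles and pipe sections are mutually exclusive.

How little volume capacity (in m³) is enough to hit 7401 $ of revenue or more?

35

Look for the lowest-volume combination reaching 7401.
ceramic tiles + insulation panels + electronics pallets + printed materials: 8469 revenue at 35 m³.
Below 35 m³ the best achievable stays under 7401.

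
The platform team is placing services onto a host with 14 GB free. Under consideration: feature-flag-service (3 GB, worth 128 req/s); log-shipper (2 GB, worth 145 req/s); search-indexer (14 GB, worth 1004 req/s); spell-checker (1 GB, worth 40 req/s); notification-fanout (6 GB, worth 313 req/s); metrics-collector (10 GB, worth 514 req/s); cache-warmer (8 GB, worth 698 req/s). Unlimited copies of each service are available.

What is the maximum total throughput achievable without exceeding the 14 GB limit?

1133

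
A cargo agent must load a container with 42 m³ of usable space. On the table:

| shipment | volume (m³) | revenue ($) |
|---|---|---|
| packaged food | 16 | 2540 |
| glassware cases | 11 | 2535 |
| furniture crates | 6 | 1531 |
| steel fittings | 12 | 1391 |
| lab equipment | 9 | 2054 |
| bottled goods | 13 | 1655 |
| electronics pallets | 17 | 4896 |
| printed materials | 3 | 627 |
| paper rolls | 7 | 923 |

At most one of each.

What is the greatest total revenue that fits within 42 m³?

10112

Ranking by ratio (revenue/m³): electronics pallets 288.00, furniture crates 255.17, glassware cases 230.45, lab equipment 228.22.
Greedy by ratio would take glassware cases + furniture crates + electronics pallets + printed materials: 37 m³ used, total 9589.
The 6 m³ tied up in furniture crates is better spent on lab equipment — total rises to 10112 (40 m³).
The closest alternative, furniture crates + lab equipment + electronics pallets + printed materials + paper rolls, reaches only 10031.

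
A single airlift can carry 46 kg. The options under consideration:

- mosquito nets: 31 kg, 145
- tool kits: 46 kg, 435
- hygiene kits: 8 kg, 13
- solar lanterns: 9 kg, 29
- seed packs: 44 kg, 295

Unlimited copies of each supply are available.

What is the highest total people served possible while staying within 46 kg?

Tool kits uses 46 of the 46 kg and totals 435.
That's the maximum — no swap from here does better than 435.

435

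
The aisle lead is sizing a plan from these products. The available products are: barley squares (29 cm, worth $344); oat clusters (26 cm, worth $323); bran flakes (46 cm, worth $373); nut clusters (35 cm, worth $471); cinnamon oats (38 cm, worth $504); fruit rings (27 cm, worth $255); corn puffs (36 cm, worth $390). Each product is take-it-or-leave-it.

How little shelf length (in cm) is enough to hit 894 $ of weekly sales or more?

Look for the lowest-shelf combination reaching 894.
Taking nut clusters + cinnamon oats gives 975 (≥ 894) for 73 cm.
Any bundle with less than 73 cm falls short of 894.

73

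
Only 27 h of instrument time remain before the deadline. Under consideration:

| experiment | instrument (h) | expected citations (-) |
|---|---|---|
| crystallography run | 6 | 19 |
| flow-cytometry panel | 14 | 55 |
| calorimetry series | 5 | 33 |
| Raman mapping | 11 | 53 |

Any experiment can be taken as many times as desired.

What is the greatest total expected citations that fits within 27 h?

165

5×calorimetry series uses 25 of the 27 h and totals 165.
That's the maximum — no swap from here does better than 165.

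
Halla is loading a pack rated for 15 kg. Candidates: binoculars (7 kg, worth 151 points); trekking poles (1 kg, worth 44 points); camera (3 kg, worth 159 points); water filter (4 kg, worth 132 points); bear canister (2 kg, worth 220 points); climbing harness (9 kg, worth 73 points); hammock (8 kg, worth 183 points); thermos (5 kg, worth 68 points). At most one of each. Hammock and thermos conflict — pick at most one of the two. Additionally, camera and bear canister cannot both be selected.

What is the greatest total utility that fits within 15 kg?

579

Ranking by ratio (utility/kg): bear canister 110.00, camera 53.00, trekking poles 44.00.
Best packing: trekking poles + water filter + bear canister + hammock — 15 kg, 579 total.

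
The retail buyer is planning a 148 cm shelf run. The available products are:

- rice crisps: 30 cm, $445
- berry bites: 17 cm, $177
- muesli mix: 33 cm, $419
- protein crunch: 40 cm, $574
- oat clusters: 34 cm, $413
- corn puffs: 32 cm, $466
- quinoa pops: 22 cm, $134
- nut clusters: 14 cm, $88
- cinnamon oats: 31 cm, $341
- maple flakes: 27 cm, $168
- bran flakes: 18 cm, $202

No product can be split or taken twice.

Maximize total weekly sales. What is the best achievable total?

Filling by ratio: rice crisps + muesli mix + protein crunch + corn puffs for 1904, with 13 cm left unused.
The 40 cm tied up in protein crunch is better spent on oat clusters + bran flakes — total rises to 1945 (147 cm).
The closest alternative, rice crisps + berry bites + muesli mix + oat clusters + corn puffs, reaches only 1920.

1945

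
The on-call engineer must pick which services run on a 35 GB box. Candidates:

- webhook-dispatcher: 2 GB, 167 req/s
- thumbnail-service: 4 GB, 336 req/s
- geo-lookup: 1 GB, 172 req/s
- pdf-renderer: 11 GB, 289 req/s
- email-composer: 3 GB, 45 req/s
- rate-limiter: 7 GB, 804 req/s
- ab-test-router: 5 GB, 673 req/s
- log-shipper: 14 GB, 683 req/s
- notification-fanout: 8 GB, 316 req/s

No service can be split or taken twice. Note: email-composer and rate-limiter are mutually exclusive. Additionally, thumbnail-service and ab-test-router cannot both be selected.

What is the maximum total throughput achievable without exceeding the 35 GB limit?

Best packing: geo-lookup + rate-limiter + ab-test-router + log-shipper + notification-fanout — 35 GB, 2648 total.

2648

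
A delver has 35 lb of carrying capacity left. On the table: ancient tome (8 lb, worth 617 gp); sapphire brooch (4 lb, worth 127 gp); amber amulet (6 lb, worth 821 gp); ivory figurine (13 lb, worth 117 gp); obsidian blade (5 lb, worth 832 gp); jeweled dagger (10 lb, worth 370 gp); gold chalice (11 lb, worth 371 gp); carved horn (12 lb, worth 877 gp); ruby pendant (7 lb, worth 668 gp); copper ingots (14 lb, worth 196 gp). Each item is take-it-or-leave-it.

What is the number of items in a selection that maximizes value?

5

The maximum value within 35 lb is 3325.
For example sapphire brooch + amber amulet + obsidian blade + carved horn + ruby pendant achieves it, using 34 lb.
Every optimal selection uses 5 items.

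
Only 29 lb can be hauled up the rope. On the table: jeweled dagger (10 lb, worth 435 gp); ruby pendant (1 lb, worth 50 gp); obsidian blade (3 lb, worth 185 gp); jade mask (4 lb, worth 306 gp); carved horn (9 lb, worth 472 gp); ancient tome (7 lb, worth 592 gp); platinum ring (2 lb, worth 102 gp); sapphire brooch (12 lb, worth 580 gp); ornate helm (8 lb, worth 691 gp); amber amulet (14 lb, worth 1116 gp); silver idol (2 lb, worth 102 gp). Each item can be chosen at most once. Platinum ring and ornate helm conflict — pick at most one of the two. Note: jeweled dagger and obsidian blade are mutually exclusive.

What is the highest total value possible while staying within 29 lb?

The ratio ordering already packs tightly: ancient tome + ornate helm + amber amulet, 29 lb, 2399.
No other feasible combination exceeds 2399.

2399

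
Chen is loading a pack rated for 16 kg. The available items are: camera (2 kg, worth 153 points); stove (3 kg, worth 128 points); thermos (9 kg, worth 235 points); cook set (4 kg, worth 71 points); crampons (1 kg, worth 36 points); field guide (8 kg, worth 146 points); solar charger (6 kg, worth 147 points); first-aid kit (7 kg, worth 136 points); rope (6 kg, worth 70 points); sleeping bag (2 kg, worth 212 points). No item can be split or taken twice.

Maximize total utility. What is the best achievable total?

Ranking by ratio (utility/kg): sleeping bag 106.00, camera 76.50, stove 42.67.
The ratio heuristic lands on camera + stove + crampons + solar charger + sleeping bag (676) but leaves 2 kg idle.
The 7 kg tied up in crampons and solar charger is better spent on thermos — total rises to 728 (16 kg).
Nothing else within 16 kg beats 728.

728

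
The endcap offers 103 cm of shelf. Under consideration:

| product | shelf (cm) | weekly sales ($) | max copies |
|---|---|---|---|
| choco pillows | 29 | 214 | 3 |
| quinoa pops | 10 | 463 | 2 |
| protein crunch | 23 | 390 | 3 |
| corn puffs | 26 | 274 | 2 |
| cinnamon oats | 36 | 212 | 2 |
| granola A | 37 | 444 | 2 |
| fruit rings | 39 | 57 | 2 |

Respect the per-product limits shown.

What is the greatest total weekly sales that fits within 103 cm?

Density check — quinoa pops 46.30, protein crunch 16.96, granola A 12.00 are the best per cm.
Taking the top-ratio products first gives 2×quinoa pops + 3×protein crunch for 2096 (89 cm).
Dropping protein crunch frees 23 cm; slotting in granola A (37 cm) lifts the total to 2150 at 103 cm.
That's the maximum — no swap from here does better than 2150.

2150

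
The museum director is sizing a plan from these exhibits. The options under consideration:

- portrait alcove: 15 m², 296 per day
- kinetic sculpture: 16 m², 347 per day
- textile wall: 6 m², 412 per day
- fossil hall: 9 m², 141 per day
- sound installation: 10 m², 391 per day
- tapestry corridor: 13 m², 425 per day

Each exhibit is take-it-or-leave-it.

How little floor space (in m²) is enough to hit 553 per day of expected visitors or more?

15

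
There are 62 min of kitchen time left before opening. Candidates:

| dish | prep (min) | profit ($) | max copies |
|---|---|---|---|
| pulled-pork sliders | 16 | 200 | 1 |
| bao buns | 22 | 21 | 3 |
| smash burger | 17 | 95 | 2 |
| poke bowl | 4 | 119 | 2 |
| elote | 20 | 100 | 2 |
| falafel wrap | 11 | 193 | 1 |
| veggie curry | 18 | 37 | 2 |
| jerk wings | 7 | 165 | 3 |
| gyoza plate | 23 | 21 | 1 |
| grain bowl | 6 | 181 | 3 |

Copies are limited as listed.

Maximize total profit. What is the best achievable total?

1469

Best packing: 2×poke bowl + falafel wrap + 3×jerk wings + 3×grain bowl — 58 min, 1469 total.
The spare 4 min is too small for any remaining dish, and no exchange beats 1469.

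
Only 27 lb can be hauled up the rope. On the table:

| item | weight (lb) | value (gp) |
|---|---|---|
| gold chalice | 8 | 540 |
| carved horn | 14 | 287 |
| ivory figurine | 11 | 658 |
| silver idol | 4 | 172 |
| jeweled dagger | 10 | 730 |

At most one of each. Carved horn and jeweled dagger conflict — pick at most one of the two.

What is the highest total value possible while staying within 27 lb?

1560

Ranking by ratio (value/lb): jeweled dagger 73.00, gold chalice 67.50, ivory figurine 59.82.
The ratio heuristic lands on gold chalice + silver idol + jeweled dagger (1442) but leaves 5 lb idle.
Dropping gold chalice frees 8 lb; slotting in ivory figurine (11 lb) lifts the total to 1560 at 25 lb.
Every other selection either busts 27 lb or breaks a pairing rule or fails to beat 1560.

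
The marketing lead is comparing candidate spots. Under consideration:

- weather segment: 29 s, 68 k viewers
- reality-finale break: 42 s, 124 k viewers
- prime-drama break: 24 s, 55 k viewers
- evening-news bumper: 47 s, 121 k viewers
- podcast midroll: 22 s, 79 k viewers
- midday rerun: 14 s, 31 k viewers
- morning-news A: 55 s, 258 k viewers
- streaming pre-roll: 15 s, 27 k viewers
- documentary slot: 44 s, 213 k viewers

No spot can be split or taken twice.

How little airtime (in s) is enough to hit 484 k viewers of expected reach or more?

113

Look for the lowest-airtime combination reaching 484.
Taking midday rerun + morning-news A + documentary slot gives 502 (≥ 484) for 113 s.
No combination under 113 s hits 484.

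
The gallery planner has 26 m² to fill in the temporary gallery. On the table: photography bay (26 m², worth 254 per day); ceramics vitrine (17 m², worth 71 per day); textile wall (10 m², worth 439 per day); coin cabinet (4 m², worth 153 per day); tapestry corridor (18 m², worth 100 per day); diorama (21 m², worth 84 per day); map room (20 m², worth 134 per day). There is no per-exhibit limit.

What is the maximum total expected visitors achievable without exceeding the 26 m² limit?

1051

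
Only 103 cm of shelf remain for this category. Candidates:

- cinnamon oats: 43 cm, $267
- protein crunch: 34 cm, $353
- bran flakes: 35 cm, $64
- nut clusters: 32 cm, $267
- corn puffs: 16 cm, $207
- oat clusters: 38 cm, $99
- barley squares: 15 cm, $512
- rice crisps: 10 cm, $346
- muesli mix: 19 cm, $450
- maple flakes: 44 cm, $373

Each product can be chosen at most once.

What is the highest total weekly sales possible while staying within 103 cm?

1868

The ratio ordering already packs tightly: protein crunch + corn puffs + barley squares + rice crisps + muesli mix, 94 cm, 1868.
Next best is cinnamon oats + corn puffs + barley squares + rice crisps + muesli mix at 1782 (103 cm) — short by 86.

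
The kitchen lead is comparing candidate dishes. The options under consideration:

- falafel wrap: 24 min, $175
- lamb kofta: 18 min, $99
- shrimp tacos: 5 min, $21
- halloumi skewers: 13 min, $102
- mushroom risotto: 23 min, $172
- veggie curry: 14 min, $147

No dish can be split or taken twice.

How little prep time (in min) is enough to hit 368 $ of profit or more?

50

Minimise min subject to total profit ≥ 368.
Taking lamb kofta + shrimp tacos + halloumi skewers + veggie curry gives 369 (≥ 368) for 50 min.
Any bundle with less than 50 min falls short of 368.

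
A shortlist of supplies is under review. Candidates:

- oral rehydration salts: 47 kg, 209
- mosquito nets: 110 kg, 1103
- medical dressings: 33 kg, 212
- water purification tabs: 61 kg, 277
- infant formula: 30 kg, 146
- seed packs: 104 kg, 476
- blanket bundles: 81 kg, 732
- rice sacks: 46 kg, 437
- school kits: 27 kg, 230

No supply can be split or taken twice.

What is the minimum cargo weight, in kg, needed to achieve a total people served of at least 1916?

Look for the lowest-cargo combination reaching 1916.
mosquito nets + infant formula + rice sacks + school kits: 1916 people served at 213 kg.
Any bundle with less than 213 kg falls short of 1916.

213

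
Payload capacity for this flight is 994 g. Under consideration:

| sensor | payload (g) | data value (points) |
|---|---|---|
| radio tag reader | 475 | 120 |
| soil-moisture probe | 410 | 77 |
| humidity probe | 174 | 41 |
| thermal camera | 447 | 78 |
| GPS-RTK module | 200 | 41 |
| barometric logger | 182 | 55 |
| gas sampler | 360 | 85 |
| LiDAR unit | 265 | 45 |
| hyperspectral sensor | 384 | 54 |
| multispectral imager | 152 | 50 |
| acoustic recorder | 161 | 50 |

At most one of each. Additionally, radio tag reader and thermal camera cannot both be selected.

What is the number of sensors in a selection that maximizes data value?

4

The maximum data value within 994 g is 275.
For example radio tag reader + barometric logger + multispectral imager + acoustic recorder achieves it, using 970 g.
All optima have 4 sensors.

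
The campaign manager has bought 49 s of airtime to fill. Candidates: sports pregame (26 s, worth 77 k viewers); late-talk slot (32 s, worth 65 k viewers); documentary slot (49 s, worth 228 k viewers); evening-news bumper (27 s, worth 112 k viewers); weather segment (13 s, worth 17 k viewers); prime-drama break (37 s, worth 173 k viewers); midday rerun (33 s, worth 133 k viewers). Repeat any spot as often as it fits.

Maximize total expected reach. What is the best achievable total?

228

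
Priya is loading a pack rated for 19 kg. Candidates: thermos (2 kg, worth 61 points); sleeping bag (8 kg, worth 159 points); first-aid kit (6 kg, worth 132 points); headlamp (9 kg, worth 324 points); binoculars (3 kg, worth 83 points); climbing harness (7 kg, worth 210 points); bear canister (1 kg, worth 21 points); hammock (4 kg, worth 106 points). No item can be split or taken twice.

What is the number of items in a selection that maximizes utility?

The maximum utility within 19 kg is 617.
For example headlamp + binoculars + climbing harness achieves it, using 19 kg.
Any selection reaching 617 contains exactly 3 items.

3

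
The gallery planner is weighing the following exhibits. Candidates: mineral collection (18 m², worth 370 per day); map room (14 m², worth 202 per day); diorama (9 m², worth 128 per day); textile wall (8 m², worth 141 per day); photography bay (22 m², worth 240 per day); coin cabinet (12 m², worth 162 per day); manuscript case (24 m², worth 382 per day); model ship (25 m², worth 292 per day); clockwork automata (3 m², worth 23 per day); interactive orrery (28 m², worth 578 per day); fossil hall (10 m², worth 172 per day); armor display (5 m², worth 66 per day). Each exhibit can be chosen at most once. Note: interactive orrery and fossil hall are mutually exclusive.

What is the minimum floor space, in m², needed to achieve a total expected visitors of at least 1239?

66

Look for the lowest-floor combination reaching 1239.
mineral collection + textile wall + coin cabinet + interactive orrery reaches 1251 using 66 m².
No combination under 66 m² hits 1239.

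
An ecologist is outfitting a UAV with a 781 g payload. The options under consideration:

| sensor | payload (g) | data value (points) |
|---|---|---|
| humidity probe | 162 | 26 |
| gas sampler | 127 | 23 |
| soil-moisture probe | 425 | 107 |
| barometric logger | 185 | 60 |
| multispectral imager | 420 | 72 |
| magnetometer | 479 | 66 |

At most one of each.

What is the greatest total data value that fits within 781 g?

193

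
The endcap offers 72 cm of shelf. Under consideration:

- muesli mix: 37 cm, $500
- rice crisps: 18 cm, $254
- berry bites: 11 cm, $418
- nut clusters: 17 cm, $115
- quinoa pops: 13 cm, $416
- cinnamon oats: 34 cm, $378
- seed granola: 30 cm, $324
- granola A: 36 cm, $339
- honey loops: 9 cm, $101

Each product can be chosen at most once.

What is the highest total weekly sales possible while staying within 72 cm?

Density check — berry bites 38.00, quinoa pops 32.00, rice crisps 14.11 are the best per cm.
The ratio heuristic lands on rice crisps + berry bites + nut clusters + quinoa pops + honey loops (1304) but leaves 4 cm idle.
Replace rice crisps and nut clusters with muesli mix: the trade gains 131 net, giving 1435 at 70 cm.
Every other selection either busts 72 cm or fails to beat 1435.

1435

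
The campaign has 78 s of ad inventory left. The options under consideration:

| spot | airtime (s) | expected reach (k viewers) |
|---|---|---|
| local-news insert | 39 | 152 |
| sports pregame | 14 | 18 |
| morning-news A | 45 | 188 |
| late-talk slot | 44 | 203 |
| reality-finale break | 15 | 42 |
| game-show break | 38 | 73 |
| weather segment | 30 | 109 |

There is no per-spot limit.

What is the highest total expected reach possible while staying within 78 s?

312

Late-talk slot + weather segment uses 74 of the 78 s and totals 312.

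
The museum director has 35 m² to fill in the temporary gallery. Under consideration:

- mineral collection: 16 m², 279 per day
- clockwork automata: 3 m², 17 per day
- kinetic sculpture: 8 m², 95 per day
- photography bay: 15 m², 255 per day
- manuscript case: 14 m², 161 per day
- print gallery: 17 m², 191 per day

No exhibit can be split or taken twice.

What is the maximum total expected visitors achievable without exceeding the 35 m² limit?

551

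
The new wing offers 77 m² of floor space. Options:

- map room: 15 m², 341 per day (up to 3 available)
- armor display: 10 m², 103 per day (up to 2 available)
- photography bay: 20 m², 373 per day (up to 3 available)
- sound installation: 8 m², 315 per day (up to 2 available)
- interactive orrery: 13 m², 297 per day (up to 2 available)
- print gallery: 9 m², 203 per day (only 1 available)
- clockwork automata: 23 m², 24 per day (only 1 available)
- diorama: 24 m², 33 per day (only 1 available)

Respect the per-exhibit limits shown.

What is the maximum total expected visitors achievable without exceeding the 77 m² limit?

Ranking by ratio (expected visitors/m²): sound installation 39.38, interactive orrery 22.85, map room 22.73.
A density-first pass picks 2×map room + 2×sound installation + 2×interactive orrery — 1906 at 72 m².
Replace interactive orrery with map room: the trade gains 44 net, giving 1950 at 74 m².
Every other selection either busts 77 m² or exceeds an availability limit or fails to beat 1950.

1950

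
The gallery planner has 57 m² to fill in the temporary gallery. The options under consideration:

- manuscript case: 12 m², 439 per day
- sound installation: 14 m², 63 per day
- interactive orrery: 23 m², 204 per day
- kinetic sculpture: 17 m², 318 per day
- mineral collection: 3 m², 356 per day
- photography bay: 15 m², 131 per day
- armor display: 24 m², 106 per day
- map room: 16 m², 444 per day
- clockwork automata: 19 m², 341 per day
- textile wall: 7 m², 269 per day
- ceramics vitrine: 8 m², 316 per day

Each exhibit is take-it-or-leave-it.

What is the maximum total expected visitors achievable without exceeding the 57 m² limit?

Taking the top-ratio exhibits first gives manuscript case + mineral collection + map room + textile wall + ceramics vitrine for 1824 (46 m²).
The 7 m² tied up in textile wall is better spent on kinetic sculpture — total rises to 1873 (56 m²).
The spare 1 m² is too small for any remaining exhibit, and no exchange beats 1873.

1873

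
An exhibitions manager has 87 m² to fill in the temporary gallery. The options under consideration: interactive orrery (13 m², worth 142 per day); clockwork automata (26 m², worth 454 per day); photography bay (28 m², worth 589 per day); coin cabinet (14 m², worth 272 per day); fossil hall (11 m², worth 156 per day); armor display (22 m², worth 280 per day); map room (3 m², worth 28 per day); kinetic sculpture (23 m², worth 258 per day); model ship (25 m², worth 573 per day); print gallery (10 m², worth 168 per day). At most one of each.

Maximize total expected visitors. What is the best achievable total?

1644

By expected visitors per m²: model ship 22.92, photography bay 21.04, coin cabinet 19.43, clockwork automata 17.46 lead.
The ratio heuristic lands on photography bay + coin cabinet + map room + model ship + print gallery (1630) but leaves 7 m² idle.
Dropping coin cabinet and print gallery frees 24 m²; slotting in clockwork automata (26 m²) lifts the total to 1644 at 82 m².
Runner-up photography bay + coin cabinet + map room + model ship + print gallery tops out at 1630.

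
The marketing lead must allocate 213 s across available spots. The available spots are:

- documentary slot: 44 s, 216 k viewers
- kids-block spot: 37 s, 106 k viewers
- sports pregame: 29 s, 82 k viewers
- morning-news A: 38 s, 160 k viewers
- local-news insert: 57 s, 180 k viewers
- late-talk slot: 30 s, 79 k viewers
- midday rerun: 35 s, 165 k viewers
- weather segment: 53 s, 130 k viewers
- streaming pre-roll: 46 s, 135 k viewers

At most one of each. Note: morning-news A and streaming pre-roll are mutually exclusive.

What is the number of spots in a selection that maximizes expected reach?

5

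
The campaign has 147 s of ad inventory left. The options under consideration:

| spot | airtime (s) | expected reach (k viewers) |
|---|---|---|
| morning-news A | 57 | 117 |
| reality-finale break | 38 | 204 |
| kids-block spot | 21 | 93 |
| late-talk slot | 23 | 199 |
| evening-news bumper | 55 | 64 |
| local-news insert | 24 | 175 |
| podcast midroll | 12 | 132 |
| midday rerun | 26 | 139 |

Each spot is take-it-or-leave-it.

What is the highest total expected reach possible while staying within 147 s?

942

Ranking by ratio (expected reach/s): podcast midroll 11.00, late-talk slot 8.65, local-news insert 7.29, reality-finale break 5.37.
The ratio ordering already packs tightly: reality-finale break + kids-block spot + late-talk slot + local-news insert + podcast midroll + midday rerun, 144 s, 942.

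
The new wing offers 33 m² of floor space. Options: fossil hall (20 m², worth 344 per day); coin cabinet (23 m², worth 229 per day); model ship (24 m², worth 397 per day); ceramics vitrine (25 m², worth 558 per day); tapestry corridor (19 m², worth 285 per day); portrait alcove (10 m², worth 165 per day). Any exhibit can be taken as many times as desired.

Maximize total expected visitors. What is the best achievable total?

Best packing: ceramics vitrine — 25 m², 558 total.

558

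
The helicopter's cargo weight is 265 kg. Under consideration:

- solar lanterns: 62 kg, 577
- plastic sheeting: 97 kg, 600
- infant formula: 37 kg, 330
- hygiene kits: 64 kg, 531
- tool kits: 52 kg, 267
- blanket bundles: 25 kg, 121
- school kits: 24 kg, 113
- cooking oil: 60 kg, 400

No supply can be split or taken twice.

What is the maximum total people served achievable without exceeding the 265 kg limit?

Filling by ratio: solar lanterns + infant formula + hygiene kits + blanket bundles + cooking oil for 1959, with 17 kg left unused.
The 85 kg tied up in blanket bundles and cooking oil is better spent on plastic sheeting — total rises to 2038 (260 kg).
An exhaustive check of the 256 subsets confirms 2038.

2038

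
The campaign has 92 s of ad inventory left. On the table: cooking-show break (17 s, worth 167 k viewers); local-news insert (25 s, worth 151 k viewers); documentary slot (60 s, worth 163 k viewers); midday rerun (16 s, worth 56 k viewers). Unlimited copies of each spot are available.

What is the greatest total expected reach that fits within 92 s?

5×cooking-show break uses 85 of the 92 s and totals 835.
Nothing else within 92 s beats 835.

835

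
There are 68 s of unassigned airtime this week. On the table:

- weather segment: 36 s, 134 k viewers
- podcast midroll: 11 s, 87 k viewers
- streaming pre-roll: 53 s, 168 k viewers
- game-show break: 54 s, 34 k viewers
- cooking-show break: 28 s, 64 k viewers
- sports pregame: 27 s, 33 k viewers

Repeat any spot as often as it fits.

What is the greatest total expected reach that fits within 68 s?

522

6×podcast midroll uses 66 of the 68 s and totals 522.
The spare 2 s is too small for any remaining spot, and no exchange beats 522.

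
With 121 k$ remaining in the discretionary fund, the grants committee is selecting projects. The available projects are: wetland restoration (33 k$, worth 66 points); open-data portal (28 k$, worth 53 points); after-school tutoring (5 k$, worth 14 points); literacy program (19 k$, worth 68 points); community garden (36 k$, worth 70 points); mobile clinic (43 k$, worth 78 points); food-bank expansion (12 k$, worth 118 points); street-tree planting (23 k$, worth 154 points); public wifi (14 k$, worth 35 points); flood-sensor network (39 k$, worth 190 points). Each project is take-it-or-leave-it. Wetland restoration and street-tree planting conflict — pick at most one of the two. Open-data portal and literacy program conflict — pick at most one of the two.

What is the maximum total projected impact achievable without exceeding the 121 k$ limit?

579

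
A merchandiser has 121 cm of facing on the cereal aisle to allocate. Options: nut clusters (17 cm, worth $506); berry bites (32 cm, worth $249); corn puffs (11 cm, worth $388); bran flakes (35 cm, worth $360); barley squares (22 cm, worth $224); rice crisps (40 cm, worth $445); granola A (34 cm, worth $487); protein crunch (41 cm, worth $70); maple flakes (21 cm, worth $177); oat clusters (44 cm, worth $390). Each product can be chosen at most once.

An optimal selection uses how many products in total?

5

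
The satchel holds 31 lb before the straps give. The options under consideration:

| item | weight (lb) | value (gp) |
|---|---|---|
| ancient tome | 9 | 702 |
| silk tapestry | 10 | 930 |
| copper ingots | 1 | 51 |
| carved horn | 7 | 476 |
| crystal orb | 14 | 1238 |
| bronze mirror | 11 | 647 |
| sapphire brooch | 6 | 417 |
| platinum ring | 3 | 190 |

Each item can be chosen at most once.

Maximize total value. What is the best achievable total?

Ranking by ratio (value/lb): silk tapestry 93.00, crystal orb 88.43, ancient tome 78.00, sapphire brooch 69.50.
Taking the top-ratio items first gives silk tapestry + copper ingots + crystal orb + sapphire brooch for 2636 (31 lb).
Replace copper ingots and sapphire brooch with carved horn: the trade gains 8 net, giving 2644 at 31 lb.
Runner-up silk tapestry + copper ingots + crystal orb + sapphire brooch tops out at 2636.

2644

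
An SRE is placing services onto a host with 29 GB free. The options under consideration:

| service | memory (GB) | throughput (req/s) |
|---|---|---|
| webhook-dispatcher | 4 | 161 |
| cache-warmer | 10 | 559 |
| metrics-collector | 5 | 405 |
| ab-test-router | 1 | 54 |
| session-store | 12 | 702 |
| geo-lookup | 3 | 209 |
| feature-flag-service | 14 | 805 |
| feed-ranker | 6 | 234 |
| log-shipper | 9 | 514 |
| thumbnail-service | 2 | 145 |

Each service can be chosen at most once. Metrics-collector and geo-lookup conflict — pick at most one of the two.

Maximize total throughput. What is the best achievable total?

1820

Best packing: metrics-collector + ab-test-router + session-store + log-shipper + thumbnail-service — 29 GB, 1820 total.
The closest alternative, cache-warmer + metrics-collector + session-store + thumbnail-service, reaches only 1811.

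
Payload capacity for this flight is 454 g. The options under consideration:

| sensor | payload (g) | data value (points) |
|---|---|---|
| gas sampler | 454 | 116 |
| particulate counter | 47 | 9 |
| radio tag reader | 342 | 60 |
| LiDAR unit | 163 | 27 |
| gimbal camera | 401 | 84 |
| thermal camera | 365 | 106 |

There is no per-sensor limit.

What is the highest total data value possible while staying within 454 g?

116

Taking the top-ratio sensors first gives particulate counter + thermal camera for 115 (412 g).
Dropping particulate counter and thermal camera frees 412 g; slotting in gas sampler (454 g) lifts the total to 116 at 454 g.
That's the maximum — no swap from here does better than 116.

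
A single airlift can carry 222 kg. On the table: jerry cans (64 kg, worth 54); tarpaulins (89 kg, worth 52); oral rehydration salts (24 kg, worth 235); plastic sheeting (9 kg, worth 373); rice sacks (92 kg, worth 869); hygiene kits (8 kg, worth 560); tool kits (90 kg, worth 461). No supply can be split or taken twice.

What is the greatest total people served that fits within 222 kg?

Taking the top-ratio supplies first gives jerry cans + oral rehydration salts + plastic sheeting + rice sacks + hygiene kits for 2091 (197 kg).
Replace jerry cans and oral rehydration salts with tool kits: the trade gains 172 net, giving 2263 at 199 kg.
No other feasible combination exceeds 2263.

2263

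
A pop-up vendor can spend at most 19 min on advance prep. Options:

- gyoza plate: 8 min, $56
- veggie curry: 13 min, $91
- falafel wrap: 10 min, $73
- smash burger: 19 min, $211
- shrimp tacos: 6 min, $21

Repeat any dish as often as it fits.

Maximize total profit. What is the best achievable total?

211

Smash burger uses 19 of the 19 min and totals 211.
No other feasible combination exceeds 211.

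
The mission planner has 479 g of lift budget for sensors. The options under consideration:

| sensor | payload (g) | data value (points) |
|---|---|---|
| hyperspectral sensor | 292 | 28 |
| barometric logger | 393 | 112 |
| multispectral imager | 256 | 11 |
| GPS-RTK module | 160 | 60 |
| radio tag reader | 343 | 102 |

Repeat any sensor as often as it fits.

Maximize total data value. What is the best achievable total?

By data value per g: GPS-RTK module 0.38, radio tag reader 0.30, barometric logger 0.28 lead.
Taking 2×GPS-RTK module: 320 g used, 120 in data value.

120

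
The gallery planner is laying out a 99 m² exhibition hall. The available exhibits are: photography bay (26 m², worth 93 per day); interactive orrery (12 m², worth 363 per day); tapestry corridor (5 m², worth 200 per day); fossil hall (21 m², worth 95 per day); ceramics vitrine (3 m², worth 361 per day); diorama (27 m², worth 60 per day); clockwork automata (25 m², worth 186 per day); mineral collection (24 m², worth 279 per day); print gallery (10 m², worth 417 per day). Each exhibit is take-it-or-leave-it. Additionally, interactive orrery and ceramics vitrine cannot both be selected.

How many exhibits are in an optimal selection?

The maximum expected visitors within 99 m² is 1540.
interactive orrery + tapestry corridor + fossil hall + clockwork automata + mineral collection + print gallery hits 1540 at 97 m².
All optima have 6 exhibits.

6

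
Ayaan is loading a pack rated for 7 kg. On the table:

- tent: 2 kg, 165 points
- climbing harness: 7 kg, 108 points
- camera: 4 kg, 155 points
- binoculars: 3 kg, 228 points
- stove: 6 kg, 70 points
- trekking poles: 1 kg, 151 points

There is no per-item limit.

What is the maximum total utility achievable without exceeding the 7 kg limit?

The ratio ordering already packs tightly: 7×trekking poles, 7 kg, 1057.

1057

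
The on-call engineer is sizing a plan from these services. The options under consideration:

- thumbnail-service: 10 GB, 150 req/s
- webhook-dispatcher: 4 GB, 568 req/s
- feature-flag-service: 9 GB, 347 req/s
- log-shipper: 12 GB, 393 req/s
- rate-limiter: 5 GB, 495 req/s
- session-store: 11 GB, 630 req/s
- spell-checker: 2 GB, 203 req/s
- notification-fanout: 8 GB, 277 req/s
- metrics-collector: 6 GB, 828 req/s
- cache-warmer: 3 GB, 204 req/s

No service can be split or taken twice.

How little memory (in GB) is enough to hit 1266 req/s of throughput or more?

10

Need the lightest bundle worth ≥ 1266.
webhook-dispatcher + metrics-collector reaches 1396 using 10 GB.
No combination under 10 GB hits 1266.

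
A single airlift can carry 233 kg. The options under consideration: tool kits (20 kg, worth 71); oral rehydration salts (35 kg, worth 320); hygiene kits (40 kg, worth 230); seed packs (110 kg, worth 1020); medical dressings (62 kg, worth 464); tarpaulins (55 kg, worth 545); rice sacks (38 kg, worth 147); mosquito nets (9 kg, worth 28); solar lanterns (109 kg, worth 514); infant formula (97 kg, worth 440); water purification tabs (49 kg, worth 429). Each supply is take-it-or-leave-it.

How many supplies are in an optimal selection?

The maximum people served within 233 kg is 2029.
For example seed packs + medical dressings + tarpaulins achieves it, using 227 kg.
Every optimal selection uses 3 supplies.

3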